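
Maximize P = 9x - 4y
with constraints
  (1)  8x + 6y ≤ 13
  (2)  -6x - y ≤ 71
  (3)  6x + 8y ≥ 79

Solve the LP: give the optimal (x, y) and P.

x = -185/14, y = 277/14, maximum P = -2773/14

Feasible corners and P = 9x - 4y:
  (-439/28, 323/14) → P = -6535/28
  (-185/14, 277/14) → P = -2773/14
  (-647/42, 150/7) → P = -3141/14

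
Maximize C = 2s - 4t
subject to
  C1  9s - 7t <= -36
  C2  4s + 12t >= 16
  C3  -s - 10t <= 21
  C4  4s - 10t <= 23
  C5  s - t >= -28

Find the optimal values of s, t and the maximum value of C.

s = -40/17, t = 36/17, maximum C = -224/17

Corner points and C = 2s - 4t:
  (-40/17, 36/17) → C = -224/17
  (80, 108) → C = -272
  (-20, 8) → C = -72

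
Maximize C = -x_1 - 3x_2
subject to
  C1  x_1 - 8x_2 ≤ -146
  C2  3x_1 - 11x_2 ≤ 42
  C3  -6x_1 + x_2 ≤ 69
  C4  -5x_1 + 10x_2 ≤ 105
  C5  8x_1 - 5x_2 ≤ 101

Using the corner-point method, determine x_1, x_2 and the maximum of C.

x_1 = 62/3, x_2 = 125/6, maximum C = -499/6

At the optimal vertex, x_1 - 8x_2 = -146 and -5x_1 + 10x_2 = 105.
Solving simultaneously gives x_1 = 62/3, x_2 = 125/6.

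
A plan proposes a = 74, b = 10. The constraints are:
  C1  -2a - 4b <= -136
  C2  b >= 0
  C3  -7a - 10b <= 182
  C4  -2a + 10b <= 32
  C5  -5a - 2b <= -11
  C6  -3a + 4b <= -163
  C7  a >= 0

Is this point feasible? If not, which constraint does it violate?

feasible

C1: -188 ≤ -136 ✓
C2: 10 ≥ 0 ✓
C3: -618 ≤ 182 ✓
C4: -48 ≤ 32 ✓
C5: -390 ≤ -11 ✓
C6: -182 ≤ -163 ✓
C7: 74 ≥ 0 ✓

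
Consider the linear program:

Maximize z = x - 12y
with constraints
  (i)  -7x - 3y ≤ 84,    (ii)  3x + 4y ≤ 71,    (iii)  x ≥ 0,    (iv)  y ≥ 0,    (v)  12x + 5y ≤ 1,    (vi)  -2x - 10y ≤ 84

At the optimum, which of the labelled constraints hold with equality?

Extreme points and z = x - 12y:
  (0, 0) → z = 0
  (0, 1/5) → z = -12/5
  (1/12, 0) → z = 1/12

The maximum is at (1/12, 0). Substituting into each constraint, equality holds for (iv) and (v); the remaining constraints have slack.

(iv) and (v)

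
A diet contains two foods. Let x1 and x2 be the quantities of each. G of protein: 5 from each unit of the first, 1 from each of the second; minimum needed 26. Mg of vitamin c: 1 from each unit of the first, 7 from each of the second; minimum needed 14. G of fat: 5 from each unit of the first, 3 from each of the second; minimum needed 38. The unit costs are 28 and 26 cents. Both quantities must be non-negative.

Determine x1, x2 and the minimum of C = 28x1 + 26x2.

x1 = 7, x2 = 1, minimum C = 222

Corner points and C = 28x1 + 26x2:
  (0, 26) → C = 676
  (14, 0) → C = 392
  (4, 6) → C = 268
  (7, 1) → C = 222
The feasible region is unbounded (it extends along (0, 1), (1, 0)), but C strictly increases along every unbounded feasible direction, so there is no improving ray and the minimum is attained at a vertex.

At the optimal vertex, x1 + 7x2 = 14 and 5x1 + 3x2 = 38.
Solving simultaneously gives x1 = 7, x2 = 1.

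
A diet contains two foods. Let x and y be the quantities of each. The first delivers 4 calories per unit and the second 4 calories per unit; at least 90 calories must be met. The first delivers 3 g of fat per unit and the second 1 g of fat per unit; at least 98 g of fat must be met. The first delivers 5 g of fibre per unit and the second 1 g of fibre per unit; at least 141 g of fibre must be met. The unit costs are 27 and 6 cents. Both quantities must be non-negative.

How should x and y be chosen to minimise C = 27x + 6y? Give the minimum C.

Vertices and C = 27x + 6y:
  (0, 141) → C = 846
  (98/3, 0) → C = 882
  (43/2, 67/2) → C = 1563/2
The feasible region is unbounded (it extends along (0, 1), (1, 0)), but C strictly increases along every unbounded feasible direction, so there is no improving ray and the minimum is attained at a vertex.

x = 43/2, y = 67/2, minimum C = 1563/2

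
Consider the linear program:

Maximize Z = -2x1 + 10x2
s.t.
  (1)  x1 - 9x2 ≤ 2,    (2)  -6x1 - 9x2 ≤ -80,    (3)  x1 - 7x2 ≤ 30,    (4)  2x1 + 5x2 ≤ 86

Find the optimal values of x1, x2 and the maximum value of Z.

x1 = -187/6, x2 = 89/3, maximum Z = 359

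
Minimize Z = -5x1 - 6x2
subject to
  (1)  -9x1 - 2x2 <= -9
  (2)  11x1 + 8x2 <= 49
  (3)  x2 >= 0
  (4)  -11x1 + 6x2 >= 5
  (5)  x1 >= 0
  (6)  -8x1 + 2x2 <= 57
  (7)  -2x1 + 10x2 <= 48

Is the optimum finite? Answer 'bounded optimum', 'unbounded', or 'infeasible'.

bounded optimum

Vertices and Z = -5x1 - 6x2:
  (11/19, 36/19) → Z = -271/19
  (0, 9/2) → Z = -27
  (127/77, 27/7) → Z = -2417/77
  (53/63, 313/63) → Z = -2143/63
  (0, 24/5) → Z = -144/5
The feasible region has finitely many vertices and no improving ray; the minimum is -2143/63 at (53/63, 313/63).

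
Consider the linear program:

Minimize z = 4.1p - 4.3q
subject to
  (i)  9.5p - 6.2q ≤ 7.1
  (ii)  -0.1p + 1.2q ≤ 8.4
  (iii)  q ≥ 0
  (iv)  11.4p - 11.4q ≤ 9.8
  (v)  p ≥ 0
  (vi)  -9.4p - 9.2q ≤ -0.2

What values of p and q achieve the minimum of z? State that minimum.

p = 0, q = 7, minimum z = -30.1

Extreme points and z = 4.1p - 4.3q:
  (3030/539, 8051/1078) → z = -97733/10780
  (71/95, 0) → z = 2911/950
  (0, 7) → z = -301/10
  (1/47, 0) → z = 41/470
  (0, 1/46) → z = -43/460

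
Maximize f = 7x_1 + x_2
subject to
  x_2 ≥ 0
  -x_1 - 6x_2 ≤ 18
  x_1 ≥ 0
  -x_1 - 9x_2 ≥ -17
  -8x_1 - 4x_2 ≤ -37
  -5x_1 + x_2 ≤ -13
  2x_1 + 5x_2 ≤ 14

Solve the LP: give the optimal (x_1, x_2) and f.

x_1 = 7, x_2 = 0, maximum f = 49

Extreme points and f = 7x_1 + x_2:
  (37/8, 0) → f = 259/8
  (7, 0) → f = 49
  (129/32, 19/16) → f = 941/32

The binding constraints are x_2 = 0 and 2x_1 + 5x_2 = 14.
Solving simultaneously gives x_1 = 7, x_2 = 0.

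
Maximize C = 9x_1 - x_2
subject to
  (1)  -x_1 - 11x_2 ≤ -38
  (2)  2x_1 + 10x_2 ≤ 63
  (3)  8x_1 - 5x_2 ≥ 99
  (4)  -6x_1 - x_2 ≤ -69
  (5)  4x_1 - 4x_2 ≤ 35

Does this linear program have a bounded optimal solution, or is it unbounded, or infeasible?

The boundaries -x_1 - 11x_2 = -38 and 2x_1 + 10x_2 = 63 meet at (313/12, 13/12), but that point violates 4x_1 - 4x_2 ≤ 35. Every candidate vertex is excluded by some other constraint, so the feasible region is empty.

infeasible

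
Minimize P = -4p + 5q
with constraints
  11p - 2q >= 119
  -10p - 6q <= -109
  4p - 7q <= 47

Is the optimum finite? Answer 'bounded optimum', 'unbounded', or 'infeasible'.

unbounded

From the feasible point (466/43, 9/86), moving in the direction (7, 4) keeps every constraint satisfied while P decreases without bound.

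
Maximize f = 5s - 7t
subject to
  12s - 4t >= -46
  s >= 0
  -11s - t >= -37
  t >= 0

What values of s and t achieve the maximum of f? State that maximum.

s = 37/11, t = 0, maximum f = 185/11

Feasible corners and f = 5s - 7t:
  (0, 23/2) → f = -161/2
  (51/28, 475/28) → f = -1535/14
  (0, 0) → f = 0
  (37/11, 0) → f = 185/11

The optimum lies where -11s - t = -37 and t = 0.
Solving simultaneously gives s = 37/11, t = 0.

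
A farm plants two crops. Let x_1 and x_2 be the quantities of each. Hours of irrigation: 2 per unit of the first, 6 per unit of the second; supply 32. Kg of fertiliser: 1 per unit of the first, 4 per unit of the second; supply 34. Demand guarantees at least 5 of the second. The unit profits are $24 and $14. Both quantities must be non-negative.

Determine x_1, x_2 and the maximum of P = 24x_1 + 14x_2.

x_1 = 1, x_2 = 5, maximum P = 94

Feasible corners and P = 24x_1 + 14x_2:
  (0, 16/3) → P = 224/3
  (0, 5) → P = 70
  (1, 5) → P = 94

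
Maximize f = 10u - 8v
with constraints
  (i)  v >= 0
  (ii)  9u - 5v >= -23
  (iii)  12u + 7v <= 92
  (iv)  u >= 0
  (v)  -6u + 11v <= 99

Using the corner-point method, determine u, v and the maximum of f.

Feasible corners and f = 10u - 8v:
  (23/3, 0) → f = 230/3
  (0, 0) → f = 0
  (299/123, 368/41) → f = -5842/123
  (0, 23/5) → f = -184/5

u = 23/3, v = 0, maximum f = 230/3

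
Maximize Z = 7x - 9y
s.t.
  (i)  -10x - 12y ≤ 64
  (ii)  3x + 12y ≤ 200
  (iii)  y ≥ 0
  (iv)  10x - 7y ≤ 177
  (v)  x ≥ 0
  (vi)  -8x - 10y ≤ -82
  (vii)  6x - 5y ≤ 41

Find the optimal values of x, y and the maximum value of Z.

x = 41/5, y = 41/25, maximum Z = 1066/25

Vertices and Z = 7x - 9y:
  (0, 50/3) → Z = -150
  (1492/87, 359/29) → Z = 751/87
  (0, 41/5) → Z = -369/5
  (41/5, 41/25) → Z = 1066/25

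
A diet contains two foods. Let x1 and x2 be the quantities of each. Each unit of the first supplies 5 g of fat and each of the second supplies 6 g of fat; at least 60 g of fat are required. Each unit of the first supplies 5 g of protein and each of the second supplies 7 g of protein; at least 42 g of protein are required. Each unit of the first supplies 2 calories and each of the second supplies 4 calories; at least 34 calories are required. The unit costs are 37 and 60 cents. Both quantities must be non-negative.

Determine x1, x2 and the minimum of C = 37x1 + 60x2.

Corner points and C = 37x1 + 60x2:
  (0, 10) → C = 600
  (17, 0) → C = 629
  (9/2, 25/4) → C = 1083/2
The feasible region is unbounded (it extends along (0, 1), (1, 0)), but C strictly increases along every unbounded feasible direction, so there is no improving ray and the minimum is attained at a vertex.

The optimum lies where 5x1 + 6x2 = 60 and 2x1 + 4x2 = 34.
Solving simultaneously gives x1 = 9/2, x2 = 25/4.

x1 = 9/2, x2 = 25/4, minimum C = 1083/2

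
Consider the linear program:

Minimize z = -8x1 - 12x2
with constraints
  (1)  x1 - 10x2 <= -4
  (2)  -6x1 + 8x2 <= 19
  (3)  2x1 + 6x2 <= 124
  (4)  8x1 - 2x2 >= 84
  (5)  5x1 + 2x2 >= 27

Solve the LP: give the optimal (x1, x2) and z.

Vertices and z = -8x1 - 12x2:
  (608/13, 66/13) → z = -5656/13
  (424/39, 58/39) → z = -4088/39
  (439/26, 391/26) → z = -4102/13
  (355/26, 164/13) → z = -3388/13

x1 = 608/13, x2 = 66/13, minimum z = -5656/13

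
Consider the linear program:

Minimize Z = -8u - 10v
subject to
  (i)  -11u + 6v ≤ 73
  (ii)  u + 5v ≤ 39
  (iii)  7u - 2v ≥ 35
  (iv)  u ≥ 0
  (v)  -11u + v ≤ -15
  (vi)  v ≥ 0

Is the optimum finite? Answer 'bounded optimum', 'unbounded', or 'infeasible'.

Extreme points and Z = -8u - 10v:
  (253/37, 238/37) → Z = -4404/37
  (39, 0) → Z = -312
  (5, 0) → Z = -40
The feasible region has finitely many vertices and no improving ray; the minimum is -312 at (39, 0).

bounded optimum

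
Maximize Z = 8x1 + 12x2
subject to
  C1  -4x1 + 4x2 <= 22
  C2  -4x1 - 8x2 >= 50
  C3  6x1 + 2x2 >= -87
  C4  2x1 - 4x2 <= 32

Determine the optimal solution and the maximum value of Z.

x1 = 7/4, x2 = -57/8, maximum Z = -143/2

Corner points and Z = 8x1 + 12x2:
  (-47/6, -7/3) → Z = -272/3
  (-49/4, -27/4) → Z = -179
  (7/4, -57/8) → Z = -143/2
  (-71/7, -183/14) → Z = -238

The optimum lies where -4x1 - 8x2 = 50 and 2x1 - 4x2 = 32.
Solving simultaneously gives x1 = 7/4, x2 = -57/8.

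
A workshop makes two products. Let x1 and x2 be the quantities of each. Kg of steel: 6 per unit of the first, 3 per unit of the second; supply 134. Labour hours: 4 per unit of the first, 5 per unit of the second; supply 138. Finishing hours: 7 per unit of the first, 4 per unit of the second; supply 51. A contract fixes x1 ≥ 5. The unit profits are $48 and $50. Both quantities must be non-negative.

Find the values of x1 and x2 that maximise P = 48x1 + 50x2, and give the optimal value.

x1 = 5, x2 = 4, maximum P = 440

Feasible corners and P = 48x1 + 50x2:
  (51/7, 0) → P = 2448/7
  (5, 0) → P = 240
  (5, 4) → P = 440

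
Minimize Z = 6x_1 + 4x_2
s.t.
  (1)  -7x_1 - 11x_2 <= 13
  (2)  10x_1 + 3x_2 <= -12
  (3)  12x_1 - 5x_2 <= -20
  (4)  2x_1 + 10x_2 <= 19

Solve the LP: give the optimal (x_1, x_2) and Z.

x_1 = -113/16, x_2 = 53/16, minimum Z = -233/8

Extreme points and Z = 6x_1 + 4x_2:
  (-285/167, -16/167) → Z = -1774/167
  (-113/16, 53/16) → Z = -233/8
  (-60/43, 28/43) → Z = -248/43
  (-177/94, 107/47) → Z = -103/47

At the optimal vertex, -7x_1 - 11x_2 = 13 and 2x_1 + 10x_2 = 19.
Solving simultaneously gives x_1 = -113/16, x_2 = 53/16.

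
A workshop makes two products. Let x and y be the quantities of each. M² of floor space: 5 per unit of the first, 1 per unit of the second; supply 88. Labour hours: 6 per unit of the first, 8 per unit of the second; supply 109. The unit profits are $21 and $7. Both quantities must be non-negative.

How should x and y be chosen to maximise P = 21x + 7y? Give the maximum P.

Feasible corners and P = 21x + 7y:
  (0, 0) → P = 0
  (0, 109/8) → P = 763/8
  (88/5, 0) → P = 1848/5
  (35/2, 1/2) → P = 371

The optimum lies where 5x + y = 88 and 6x + 8y = 109.
Solving simultaneously gives x = 35/2, y = 1/2.

x = 35/2, y = 1/2, maximum P = 371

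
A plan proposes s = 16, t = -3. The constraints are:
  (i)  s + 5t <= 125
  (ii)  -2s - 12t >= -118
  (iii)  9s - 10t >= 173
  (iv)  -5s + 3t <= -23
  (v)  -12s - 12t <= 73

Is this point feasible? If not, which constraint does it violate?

feasible

(i): 1 ≤ 125 ✓
(ii): 4 ≥ -118 ✓
(iii): 174 ≥ 173 ✓
(iv): -89 ≤ -23 ✓
(v): -156 ≤ 73 ✓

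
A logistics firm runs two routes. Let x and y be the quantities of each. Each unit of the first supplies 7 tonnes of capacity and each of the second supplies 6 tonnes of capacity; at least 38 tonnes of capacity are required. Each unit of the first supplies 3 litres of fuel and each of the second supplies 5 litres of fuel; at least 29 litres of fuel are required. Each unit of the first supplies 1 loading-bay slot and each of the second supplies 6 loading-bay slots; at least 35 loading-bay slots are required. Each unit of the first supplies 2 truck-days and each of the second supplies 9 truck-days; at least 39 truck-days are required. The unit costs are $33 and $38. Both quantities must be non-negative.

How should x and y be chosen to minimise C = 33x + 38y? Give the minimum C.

Extreme points and C = 33x + 38y:
  (0, 19/3) → C = 722/3
  (35, 0) → C = 1155
  (1/2, 23/4) → C = 235
The feasible region is unbounded (it extends along (0, 1), (1, 0)), but C strictly increases along every unbounded feasible direction, so there is no improving ray and the minimum is attained at a vertex.

x = 1/2, y = 23/4, minimum C = 235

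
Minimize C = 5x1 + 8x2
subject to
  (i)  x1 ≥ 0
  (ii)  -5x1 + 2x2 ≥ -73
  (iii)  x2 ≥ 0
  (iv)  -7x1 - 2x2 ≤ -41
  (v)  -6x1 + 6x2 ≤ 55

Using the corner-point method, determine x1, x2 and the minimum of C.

x1 = 41/7, x2 = 0, minimum C = 205/7

Corner points and C = 5x1 + 8x2:
  (73/5, 0) → C = 73
  (274/9, 713/18) → C = 4222/9
  (41/7, 0) → C = 205/7
  (68/27, 631/54) → C = 2864/27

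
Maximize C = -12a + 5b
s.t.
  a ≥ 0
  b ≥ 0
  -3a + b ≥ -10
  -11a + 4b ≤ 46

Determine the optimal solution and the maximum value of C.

a = 86, b = 248, maximum C = 208

Feasible corners and C = -12a + 5b:
  (0, 0) → C = 0
  (0, 23/2) → C = 115/2
  (10/3, 0) → C = -40
  (86, 248) → C = 208

The binding constraints are -3a + b = -10 and -11a + 4b = 46.
Solving simultaneously gives a = 86, b = 248.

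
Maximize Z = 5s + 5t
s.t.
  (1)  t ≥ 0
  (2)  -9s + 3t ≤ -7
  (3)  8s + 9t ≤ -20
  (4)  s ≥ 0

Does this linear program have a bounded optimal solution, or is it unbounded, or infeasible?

infeasible

The boundaries t = 0 and -9s + 3t = -7 meet at (7/9, 0), but that point violates 8s + 9t ≤ -20. Every candidate vertex is excluded by some other constraint, so the feasible region is empty.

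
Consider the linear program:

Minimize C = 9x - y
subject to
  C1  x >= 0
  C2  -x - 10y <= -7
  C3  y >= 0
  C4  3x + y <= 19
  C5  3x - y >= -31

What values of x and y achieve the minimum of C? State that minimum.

x = 0, y = 19, minimum C = -19

Corner points and C = 9x - y:
  (0, 7/10) → C = -7/10
  (0, 19) → C = -19
  (183/29, 2/29) → C = 1645/29

The optimum lies where x = 0 and 3x + y = 19.
Solving simultaneously gives x = 0, y = 19.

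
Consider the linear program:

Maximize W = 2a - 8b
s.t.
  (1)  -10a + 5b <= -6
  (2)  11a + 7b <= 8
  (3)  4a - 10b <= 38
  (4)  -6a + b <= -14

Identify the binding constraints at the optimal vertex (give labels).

(3) and (4)

Feasible corners and W = 2a - 8b:
  (173/69, -193/69) → W = 630/23
  (2, -2) → W = 20
  (51/28, -43/14) → W = 395/14

The maximum is at (51/28, -43/14). Substituting into each constraint, equality holds for (3) and (4); the remaining constraints have slack.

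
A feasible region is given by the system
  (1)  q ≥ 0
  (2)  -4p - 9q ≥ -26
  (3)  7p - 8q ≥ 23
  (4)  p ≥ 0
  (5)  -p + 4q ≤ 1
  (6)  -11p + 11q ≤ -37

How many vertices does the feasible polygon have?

The feasible vertices (each the meet of two boundaries and inside every other half-plane) are:
  (13/2, 0)
  (37/11, 0)
  (83/19, 18/19)
  (43/11, 6/11)

4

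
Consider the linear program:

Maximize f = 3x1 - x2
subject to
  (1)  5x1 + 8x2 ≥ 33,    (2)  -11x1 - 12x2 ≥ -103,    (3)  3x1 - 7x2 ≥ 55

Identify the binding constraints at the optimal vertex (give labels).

(1) and (2)

Corner points and f = 3x1 - x2:
  (107/7, -38/7) → f = 359/7
  (671/59, -176/59) → f = 2189/59
  (1381/113, -296/113) → f = 4439/113

The maximum is at (107/7, -38/7). Substituting into each constraint, equality holds for (1) and (2); the remaining constraints have slack.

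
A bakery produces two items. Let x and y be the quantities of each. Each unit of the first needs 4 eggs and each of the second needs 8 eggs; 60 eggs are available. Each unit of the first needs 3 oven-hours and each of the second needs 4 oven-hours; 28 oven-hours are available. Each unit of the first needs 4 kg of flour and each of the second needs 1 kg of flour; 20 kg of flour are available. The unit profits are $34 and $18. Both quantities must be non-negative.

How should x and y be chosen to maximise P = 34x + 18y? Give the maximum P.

x = 4, y = 4, maximum P = 208

Vertices and P = 34x + 18y:
  (0, 0) → P = 0
  (0, 7) → P = 126
  (5, 0) → P = 170
  (4, 4) → P = 208

The optimum lies where 3x + 4y = 28 and 4x + y = 20.
Solving simultaneously gives x = 4, y = 4.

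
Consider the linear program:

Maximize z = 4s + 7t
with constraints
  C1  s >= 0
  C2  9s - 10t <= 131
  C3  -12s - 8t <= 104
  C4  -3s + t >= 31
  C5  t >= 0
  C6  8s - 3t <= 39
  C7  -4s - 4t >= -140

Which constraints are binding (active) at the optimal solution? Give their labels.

Extreme points and z = 4s + 7t:
  (0, 31) → z = 217
  (0, 35) → z = 245
  (1, 34) → z = 242

The maximum is at (0, 35). Substituting into each constraint, equality holds for C1 and C7; the remaining constraints have slack.

C1 and C7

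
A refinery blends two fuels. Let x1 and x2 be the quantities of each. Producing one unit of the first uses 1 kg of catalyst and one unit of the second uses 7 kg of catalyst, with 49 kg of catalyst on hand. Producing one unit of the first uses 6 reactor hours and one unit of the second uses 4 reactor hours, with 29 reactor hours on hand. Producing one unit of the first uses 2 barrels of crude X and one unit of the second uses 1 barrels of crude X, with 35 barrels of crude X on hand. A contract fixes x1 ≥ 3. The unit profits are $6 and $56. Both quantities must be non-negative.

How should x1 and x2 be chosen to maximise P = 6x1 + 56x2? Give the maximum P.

Extreme points and P = 6x1 + 56x2:
  (29/6, 0) → P = 29
  (3, 0) → P = 18
  (3, 11/4) → P = 172

At the optimal vertex, 6x1 + 4x2 = 29 and x1 = 3.
Solving simultaneously gives x1 = 3, x2 = 11/4.

x1 = 3, x2 = 11/4, maximum P = 172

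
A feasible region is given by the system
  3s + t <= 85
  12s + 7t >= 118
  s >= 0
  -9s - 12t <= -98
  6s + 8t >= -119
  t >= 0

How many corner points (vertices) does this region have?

5

Of the 14 pairwise boundary intersections, those satisfying every inequality are:
  (0, 85)
  (85/3, 0)
  (0, 118/7)
  (730/81, 38/27)
  (98/9, 0)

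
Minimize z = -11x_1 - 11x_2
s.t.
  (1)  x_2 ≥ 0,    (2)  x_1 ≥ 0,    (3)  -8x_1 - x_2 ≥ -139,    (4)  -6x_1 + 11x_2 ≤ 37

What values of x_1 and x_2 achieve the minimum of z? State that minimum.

Extreme points and z = -11x_1 - 11x_2:
  (0, 0) → z = 0
  (139/8, 0) → z = -1529/8
  (0, 37/11) → z = -37
  (746/47, 565/47) → z = -14421/47

At the optimal vertex, -8x_1 - x_2 = -139 and -6x_1 + 11x_2 = 37.
Solving simultaneously gives x_1 = 746/47, x_2 = 565/47.

x_1 = 746/47, x_2 = 565/47, minimum z = -14421/47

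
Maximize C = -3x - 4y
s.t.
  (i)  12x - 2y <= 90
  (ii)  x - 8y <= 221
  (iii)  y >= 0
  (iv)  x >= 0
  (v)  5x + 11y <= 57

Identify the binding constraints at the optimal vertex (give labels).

(iii) and (iv)

Corner points and C = -3x - 4y:
  (15/2, 0) → C = -45/2
  (552/71, 117/71) → C = -2124/71
  (0, 0) → C = 0
  (0, 57/11) → C = -228/11

The maximum is at (0, 0). Substituting into each constraint, equality holds for (iii) and (iv); the remaining constraints have slack.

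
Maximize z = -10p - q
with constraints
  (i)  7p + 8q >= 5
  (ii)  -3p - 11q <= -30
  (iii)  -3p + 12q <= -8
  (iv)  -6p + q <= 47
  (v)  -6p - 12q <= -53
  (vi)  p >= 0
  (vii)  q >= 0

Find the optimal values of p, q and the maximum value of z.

p = 61/9, q = 37/36, maximum z = -2477/36

Corner points and z = -10p - q:
  (223/30, 7/10) → z = -2251/30
  (10, 0) → z = -100
  (61/9, 37/36) → z = -2477/36
The feasible region is unbounded (it extends along (4, 1), (1, 0)), but z strictly decreases along every unbounded feasible direction, so there is no improving ray and the maximum is attained at a vertex.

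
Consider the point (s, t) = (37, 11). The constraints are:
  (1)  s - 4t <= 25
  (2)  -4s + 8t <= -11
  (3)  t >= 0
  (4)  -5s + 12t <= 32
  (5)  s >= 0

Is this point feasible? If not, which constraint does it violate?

feasible

(1): -7 ≤ 25 ✓
(2): -60 ≤ -11 ✓
(3): 11 ≥ 0 ✓
(4): -53 ≤ 32 ✓
(5): 37 ≥ 0 ✓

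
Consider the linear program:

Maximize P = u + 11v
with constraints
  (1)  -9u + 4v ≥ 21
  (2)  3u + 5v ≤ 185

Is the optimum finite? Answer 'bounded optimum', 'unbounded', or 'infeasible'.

unbounded

From the feasible point (635/57, 576/19), moving in the direction (-5, 3) keeps every constraint satisfied while P increases without bound.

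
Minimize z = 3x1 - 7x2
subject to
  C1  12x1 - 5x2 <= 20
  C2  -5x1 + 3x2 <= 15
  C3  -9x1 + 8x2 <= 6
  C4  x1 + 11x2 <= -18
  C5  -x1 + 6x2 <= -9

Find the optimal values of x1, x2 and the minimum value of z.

Vertices and z = 3x1 - 7x2:
  (130/137, -236/137) → z = 2042/137
  (-102/13, -105/13) → z = 33
  (-54/23, -87/46) → z = 285/46
  (-9/17, -27/17) → z = 162/17
The feasible region is unbounded (it extends along (-3, -5), (-5, -12)), but z strictly increases along every unbounded feasible direction, so there is no improving ray and the minimum is attained at a vertex.

x1 = -54/23, x2 = -87/46, minimum z = 285/46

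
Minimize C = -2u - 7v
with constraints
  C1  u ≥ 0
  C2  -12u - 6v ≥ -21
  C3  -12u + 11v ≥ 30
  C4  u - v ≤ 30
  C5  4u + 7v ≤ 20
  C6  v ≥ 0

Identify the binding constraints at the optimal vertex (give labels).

Extreme points and C = -2u - 7v:
  (0, 30/11) → C = -210/11
  (0, 20/7) → C = -20
  (5/64, 45/16) → C = -635/32

The minimum is at (0, 20/7). Substituting into each constraint, equality holds for C1 and C5; the remaining constraints have slack.

C1 and C5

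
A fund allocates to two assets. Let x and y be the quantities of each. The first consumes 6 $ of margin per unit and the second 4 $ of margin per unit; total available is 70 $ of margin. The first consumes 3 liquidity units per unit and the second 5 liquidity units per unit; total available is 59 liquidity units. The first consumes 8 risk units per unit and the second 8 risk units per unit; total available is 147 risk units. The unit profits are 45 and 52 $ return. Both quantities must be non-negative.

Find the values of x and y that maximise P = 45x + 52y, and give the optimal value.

Corner points and P = 45x + 52y:
  (0, 0) → P = 0
  (0, 59/5) → P = 3068/5
  (35/3, 0) → P = 525
  (19/3, 8) → P = 701

The binding constraints are 6x + 4y = 70 and 3x + 5y = 59.
Solving simultaneously gives x = 19/3, y = 8.

x = 19/3, y = 8, maximum P = 701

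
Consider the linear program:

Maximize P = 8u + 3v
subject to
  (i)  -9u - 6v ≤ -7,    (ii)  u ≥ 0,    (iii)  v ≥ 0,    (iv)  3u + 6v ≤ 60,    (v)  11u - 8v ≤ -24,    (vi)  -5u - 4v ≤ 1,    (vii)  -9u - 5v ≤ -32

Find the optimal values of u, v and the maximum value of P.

Vertices and P = 8u + 3v:
  (0, 10) → P = 30
  (0, 32/5) → P = 96/5
  (56/15, 122/15) → P = 814/15
  (136/127, 568/127) → P = 2792/127

u = 56/15, v = 122/15, maximum P = 814/15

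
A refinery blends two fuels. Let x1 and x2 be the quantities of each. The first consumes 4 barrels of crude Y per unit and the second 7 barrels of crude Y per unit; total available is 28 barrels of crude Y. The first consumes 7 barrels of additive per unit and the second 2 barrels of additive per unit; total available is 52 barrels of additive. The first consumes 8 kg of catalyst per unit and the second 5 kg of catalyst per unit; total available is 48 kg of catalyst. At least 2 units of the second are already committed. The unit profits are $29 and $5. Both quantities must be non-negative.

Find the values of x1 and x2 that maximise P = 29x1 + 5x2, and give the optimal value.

x1 = 7/2, x2 = 2, maximum P = 223/2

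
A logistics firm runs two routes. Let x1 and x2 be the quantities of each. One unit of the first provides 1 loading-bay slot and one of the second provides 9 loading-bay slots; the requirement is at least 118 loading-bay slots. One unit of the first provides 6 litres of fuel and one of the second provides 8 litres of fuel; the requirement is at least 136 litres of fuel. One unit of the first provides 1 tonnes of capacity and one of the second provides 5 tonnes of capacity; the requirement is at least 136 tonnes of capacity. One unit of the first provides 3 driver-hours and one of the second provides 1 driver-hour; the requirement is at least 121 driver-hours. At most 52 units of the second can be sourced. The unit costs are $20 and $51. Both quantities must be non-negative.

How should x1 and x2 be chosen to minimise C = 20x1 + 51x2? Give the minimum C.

x1 = 67/2, x2 = 41/2, minimum C = 3431/2

Feasible corners and C = 20x1 + 51x2:
  (136, 0) → C = 2720
  (67/2, 41/2) → C = 3431/2
  (23, 52) → C = 3112
The feasible region is unbounded (it extends along (1, 0)), but C strictly increases along every unbounded feasible direction, so there is no improving ray and the minimum is attained at a vertex.

The optimum lies where x1 + 5x2 = 136 and 3x1 + x2 = 121.
Solving simultaneously gives x1 = 67/2, x2 = 41/2.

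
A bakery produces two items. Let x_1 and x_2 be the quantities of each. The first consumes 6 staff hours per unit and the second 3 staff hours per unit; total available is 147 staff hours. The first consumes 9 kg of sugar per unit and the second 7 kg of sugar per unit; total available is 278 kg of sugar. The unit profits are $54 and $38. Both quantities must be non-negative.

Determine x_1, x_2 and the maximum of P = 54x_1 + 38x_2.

Extreme points and P = 54x_1 + 38x_2:
  (0, 0) → P = 0
  (0, 278/7) → P = 10564/7
  (49/2, 0) → P = 1323
  (13, 23) → P = 1576

The optimum lies where 6x_1 + 3x_2 = 147 and 9x_1 + 7x_2 = 278.
Solving simultaneously gives x_1 = 13, x_2 = 23.

x_1 = 13, x_2 = 23, maximum P = 1576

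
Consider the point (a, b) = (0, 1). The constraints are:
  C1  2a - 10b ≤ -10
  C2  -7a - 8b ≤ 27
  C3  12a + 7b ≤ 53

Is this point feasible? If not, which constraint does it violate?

feasible

C1: -10 ≤ -10 ✓
C2: -8 ≤ 27 ✓
C3: 7 ≤ 53 ✓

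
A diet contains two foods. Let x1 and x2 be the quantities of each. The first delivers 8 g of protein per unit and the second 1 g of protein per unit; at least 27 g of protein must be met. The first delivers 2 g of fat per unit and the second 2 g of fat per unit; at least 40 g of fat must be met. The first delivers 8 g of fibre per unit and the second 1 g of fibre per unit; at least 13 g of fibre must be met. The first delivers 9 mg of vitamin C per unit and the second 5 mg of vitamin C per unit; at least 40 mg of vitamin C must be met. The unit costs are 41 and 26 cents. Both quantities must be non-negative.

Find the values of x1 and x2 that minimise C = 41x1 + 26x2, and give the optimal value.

x1 = 1, x2 = 19, minimum C = 535

The feasible region is unbounded (it extends along (0, 1), (1, 0)), but C strictly increases along every unbounded feasible direction, so there is no improving ray and the minimum is attained at a vertex.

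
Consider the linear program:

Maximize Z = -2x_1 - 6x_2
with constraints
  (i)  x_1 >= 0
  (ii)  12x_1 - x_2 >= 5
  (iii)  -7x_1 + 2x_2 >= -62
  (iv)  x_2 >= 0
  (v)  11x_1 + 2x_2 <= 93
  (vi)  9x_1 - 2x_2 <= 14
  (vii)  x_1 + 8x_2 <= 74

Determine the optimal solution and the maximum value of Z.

Corner points and Z = -2x_1 - 6x_2:
  (5/12, 0) → Z = -5/6
  (114/97, 883/97) → Z = -5526/97
  (14/9, 0) → Z = -28/9
  (130/37, 326/37) → Z = -2216/37

x_1 = 5/12, x_2 = 0, maximum Z = -5/6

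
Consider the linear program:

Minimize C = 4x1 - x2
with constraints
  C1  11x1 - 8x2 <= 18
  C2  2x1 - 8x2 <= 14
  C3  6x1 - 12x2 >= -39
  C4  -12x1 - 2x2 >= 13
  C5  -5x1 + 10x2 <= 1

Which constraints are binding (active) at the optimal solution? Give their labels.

Extreme points and C = 4x1 - x2:
  (-19/25, -97/50) → C = -11/10
  (-37/5, -18/5) → C = -26
  (-66/65, -53/130) → C = -95/26

The minimum is at (-37/5, -18/5). Substituting into each constraint, equality holds for C2 and C5; the remaining constraints have slack.

C2 and C5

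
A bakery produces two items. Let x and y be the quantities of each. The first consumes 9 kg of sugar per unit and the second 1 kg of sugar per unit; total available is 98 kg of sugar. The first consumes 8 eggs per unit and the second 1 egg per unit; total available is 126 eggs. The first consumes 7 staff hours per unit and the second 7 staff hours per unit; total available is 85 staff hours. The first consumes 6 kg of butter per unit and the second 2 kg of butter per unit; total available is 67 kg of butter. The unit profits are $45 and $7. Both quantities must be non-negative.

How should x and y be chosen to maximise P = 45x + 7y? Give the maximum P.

Vertices and P = 45x + 7y:
  (0, 0) → P = 0
  (0, 85/7) → P = 85
  (98/9, 0) → P = 490
  (43/4, 5/4) → P = 985/2
  (299/28, 41/28) → P = 6871/14

x = 43/4, y = 5/4, maximum P = 985/2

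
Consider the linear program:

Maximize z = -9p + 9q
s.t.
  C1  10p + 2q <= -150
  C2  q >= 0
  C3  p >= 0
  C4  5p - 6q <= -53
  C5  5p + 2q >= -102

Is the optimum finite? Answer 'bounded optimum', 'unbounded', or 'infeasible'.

infeasible

The boundaries 10p + 2q = -150 and q = 0 meet at (-15, 0), but that point violates p ≥ 0. Every candidate vertex is excluded by some other constraint, so the feasible region is empty.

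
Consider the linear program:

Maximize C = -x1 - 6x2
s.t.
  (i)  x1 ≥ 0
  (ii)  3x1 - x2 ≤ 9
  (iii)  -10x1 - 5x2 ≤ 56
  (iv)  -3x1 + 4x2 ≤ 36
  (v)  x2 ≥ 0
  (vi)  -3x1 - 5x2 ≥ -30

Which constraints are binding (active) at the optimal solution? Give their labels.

(i) and (v)

Vertices and C = -x1 - 6x2:
  (0, 0) → C = 0
  (0, 6) → C = -36
  (3, 0) → C = -3
  (25/6, 7/2) → C = -151/6

The maximum is at (0, 0). Substituting into each constraint, equality holds for (i) and (v); the remaining constraints have slack.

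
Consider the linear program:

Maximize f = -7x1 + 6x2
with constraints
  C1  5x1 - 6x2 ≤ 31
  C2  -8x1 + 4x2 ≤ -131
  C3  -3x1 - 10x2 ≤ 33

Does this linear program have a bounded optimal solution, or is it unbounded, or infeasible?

unbounded

From the feasible point (331/14, 407/28), moving in the direction (4, 8) keeps every constraint satisfied while f increases without bound.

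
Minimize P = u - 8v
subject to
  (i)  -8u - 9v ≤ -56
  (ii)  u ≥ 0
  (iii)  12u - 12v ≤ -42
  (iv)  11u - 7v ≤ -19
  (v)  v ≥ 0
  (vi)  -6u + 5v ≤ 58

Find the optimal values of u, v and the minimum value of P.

u = 311/13, v = 524/13, minimum P = -3881/13

Feasible corners and P = u - 8v:
  (0, 56/9) → P = -448/9
  (221/155, 768/155) → P = -5923/155
  (0, 58/5) → P = -464/5
  (311/13, 524/13) → P = -3881/13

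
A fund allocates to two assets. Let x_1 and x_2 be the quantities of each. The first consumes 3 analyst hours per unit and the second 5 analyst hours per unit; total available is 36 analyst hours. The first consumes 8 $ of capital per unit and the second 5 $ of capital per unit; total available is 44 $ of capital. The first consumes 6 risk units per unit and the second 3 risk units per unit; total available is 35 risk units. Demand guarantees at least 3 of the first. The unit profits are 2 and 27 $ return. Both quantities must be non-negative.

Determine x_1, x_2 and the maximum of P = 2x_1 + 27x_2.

x_1 = 3, x_2 = 4, maximum P = 114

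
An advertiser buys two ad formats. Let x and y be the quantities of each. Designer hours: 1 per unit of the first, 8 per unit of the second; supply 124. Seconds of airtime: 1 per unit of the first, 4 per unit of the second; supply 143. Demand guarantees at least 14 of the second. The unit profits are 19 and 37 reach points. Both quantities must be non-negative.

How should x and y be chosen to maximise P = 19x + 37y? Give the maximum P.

Vertices and P = 19x + 37y:
  (0, 31/2) → P = 1147/2
  (0, 14) → P = 518
  (12, 14) → P = 746

x = 12, y = 14, maximum P = 746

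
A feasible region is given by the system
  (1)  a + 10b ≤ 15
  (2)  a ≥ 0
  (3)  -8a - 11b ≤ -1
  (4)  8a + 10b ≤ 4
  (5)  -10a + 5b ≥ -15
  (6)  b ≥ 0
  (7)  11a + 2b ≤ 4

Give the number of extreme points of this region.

5

Pairwise boundary intersections that survive every other constraint:
  (0, 1/11)
  (0, 2/5)
  (1/8, 0)
  (16/47, 6/47)
  (4/11, 0)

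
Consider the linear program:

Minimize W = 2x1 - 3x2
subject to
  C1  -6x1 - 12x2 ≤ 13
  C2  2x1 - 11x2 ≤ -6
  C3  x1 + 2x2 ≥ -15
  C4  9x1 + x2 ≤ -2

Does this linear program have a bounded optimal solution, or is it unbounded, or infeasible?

From the feasible point (-43/18, 1/9), moving in the direction (-2, 1) keeps every constraint satisfied while W decreases without bound.

unbounded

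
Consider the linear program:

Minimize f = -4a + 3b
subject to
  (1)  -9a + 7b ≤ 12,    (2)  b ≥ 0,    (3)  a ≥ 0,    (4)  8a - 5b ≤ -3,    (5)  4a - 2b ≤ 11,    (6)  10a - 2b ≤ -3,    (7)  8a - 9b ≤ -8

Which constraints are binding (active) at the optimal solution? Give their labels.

Corner points and f = -4a + 3b:
  (0, 12/7) → f = 36/7
  (3/52, 93/52) → f = 267/52
  (0, 3/2) → f = 9/2

The minimum is at (0, 3/2). Substituting into each constraint, equality holds for (3) and (6); the remaining constraints have slack.

(3) and (6)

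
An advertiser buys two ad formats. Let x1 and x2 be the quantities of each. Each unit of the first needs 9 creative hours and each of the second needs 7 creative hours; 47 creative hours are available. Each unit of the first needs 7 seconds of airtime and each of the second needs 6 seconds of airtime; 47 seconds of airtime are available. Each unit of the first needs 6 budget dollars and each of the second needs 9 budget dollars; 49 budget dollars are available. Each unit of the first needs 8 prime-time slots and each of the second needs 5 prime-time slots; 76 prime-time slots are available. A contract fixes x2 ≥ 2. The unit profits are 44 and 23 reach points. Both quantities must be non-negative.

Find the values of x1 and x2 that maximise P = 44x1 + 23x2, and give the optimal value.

x1 = 11/3, x2 = 2, maximum P = 622/3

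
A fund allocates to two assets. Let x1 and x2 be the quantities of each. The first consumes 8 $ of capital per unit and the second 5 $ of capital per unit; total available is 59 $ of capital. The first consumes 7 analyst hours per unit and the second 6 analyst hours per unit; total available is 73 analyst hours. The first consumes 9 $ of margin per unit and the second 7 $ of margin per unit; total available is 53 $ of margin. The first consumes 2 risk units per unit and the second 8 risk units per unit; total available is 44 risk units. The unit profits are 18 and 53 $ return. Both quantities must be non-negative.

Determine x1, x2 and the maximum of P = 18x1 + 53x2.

x1 = 2, x2 = 5, maximum P = 301

Vertices and P = 18x1 + 53x2:
  (0, 0) → P = 0
  (0, 11/2) → P = 583/2
  (53/9, 0) → P = 106
  (2, 5) → P = 301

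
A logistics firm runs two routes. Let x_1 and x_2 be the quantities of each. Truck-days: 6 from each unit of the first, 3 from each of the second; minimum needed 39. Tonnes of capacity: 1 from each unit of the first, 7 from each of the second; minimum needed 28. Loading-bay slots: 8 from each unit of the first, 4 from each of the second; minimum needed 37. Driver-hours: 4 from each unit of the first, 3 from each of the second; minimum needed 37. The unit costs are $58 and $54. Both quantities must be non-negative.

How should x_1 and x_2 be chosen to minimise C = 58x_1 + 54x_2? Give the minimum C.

Corner points and C = 58x_1 + 54x_2:
  (0, 13) → C = 702
  (28, 0) → C = 1624
  (1, 11) → C = 652
  (7, 3) → C = 568
The feasible region is unbounded (it extends along (0, 1), (1, 0)), but C strictly increases along every unbounded feasible direction, so there is no improving ray and the minimum is attained at a vertex.

At the optimal vertex, x_1 + 7x_2 = 28 and 4x_1 + 3x_2 = 37.
Solving simultaneously gives x_1 = 7, x_2 = 3.

x_1 = 7, x_2 = 3, minimum C = 568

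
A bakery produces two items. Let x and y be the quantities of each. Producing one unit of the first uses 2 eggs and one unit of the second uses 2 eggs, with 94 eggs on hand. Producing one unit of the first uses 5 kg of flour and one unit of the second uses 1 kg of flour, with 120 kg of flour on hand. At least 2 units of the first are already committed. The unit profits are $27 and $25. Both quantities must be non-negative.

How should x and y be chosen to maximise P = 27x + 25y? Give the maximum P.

Extreme points and P = 27x + 25y:
  (24, 0) → P = 648
  (2, 0) → P = 54
  (73/4, 115/4) → P = 2423/2
  (2, 45) → P = 1179

x = 73/4, y = 115/4, maximum P = 2423/2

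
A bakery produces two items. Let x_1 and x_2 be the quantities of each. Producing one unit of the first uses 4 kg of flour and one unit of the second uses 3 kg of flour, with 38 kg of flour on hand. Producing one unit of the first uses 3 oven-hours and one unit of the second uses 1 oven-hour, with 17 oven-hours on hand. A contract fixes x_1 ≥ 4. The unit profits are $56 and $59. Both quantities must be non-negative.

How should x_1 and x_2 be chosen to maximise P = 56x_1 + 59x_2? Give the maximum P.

Feasible corners and P = 56x_1 + 59x_2:
  (17/3, 0) → P = 952/3
  (4, 0) → P = 224
  (4, 5) → P = 519

x_1 = 4, x_2 = 5, maximum P = 519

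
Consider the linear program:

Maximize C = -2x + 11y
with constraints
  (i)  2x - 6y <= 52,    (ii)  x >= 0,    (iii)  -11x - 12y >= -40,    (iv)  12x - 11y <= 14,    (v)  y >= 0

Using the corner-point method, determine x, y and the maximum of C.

Vertices and C = -2x + 11y:
  (0, 10/3) → C = 110/3
  (0, 0) → C = 0
  (608/265, 326/265) → C = 474/53
  (7/6, 0) → C = -7/3

The binding constraints are x = 0 and -11x - 12y = -40.
Solving simultaneously gives x = 0, y = 10/3.

x = 0, y = 10/3, maximum C = 110/3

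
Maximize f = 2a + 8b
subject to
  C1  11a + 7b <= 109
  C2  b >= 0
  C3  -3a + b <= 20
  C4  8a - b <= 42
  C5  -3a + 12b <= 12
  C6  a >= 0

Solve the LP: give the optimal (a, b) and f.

Corner points and f = 2a + 8b:
  (21/4, 0) → f = 21/2
  (0, 0) → f = 0
  (172/31, 74/31) → f = 936/31
  (0, 1) → f = 8

a = 172/31, b = 74/31, maximum f = 936/31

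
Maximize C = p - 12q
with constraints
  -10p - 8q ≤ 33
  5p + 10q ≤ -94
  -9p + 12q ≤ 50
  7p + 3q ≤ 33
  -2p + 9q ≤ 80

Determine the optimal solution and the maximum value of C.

Corner points and C = p - 12q:
  (211/30, -155/12) → C = 4861/30
  (363/26, -561/26) → C = 7095/26
  (612/55, -823/55) → C = 10488/55

The binding constraints are -10p - 8q = 33 and 7p + 3q = 33.
Solving simultaneously gives p = 363/26, q = -561/26.

p = 363/26, q = -561/26, maximum C = 7095/26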